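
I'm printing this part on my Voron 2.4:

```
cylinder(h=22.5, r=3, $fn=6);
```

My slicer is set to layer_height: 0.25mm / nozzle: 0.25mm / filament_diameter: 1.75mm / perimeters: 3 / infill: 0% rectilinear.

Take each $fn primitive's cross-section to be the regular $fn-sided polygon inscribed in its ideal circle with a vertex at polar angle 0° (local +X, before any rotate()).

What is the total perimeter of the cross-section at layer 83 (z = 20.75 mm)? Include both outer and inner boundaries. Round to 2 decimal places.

At z = 20.75 mm: the r=3 cylinder contributes a regular 6-gon of circumradius 3 (perimeter = 2·6·3.000·sin(180°/6) = 18.00 mm). Overall, the cross-section is a single solid region. Total boundary length (outer) = 18.00 mm.

18.00 mm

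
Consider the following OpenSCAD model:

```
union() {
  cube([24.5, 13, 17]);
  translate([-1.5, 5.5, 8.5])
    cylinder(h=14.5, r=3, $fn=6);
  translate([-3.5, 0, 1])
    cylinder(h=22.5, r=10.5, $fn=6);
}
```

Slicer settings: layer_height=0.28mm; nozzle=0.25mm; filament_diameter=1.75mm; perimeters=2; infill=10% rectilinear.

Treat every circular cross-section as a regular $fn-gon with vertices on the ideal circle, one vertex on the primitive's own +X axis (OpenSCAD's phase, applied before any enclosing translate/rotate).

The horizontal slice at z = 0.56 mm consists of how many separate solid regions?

At z = 0.56 mm: the cube (footprint 24.5×13) is included at this height; the cylinder at (-1.5, 5.5) is absent (z outside [8.5, 23]); the cylinder at (-3.5, 0) is absent (z outside [1, 23.5]); Combining (union): only the 24.5×13 cube is present, so the union is just that shape — 1 connected region. The result has 1 disconnected region.

1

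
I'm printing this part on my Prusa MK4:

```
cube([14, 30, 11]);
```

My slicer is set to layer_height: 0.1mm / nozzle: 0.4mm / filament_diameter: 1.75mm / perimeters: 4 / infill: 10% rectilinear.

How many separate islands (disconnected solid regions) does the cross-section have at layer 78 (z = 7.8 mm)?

1

At z = 7.8 mm: the cube is present — its section is the full 14×30 rectangle. Overall, the cross-section is a single solid region. Island count = 1.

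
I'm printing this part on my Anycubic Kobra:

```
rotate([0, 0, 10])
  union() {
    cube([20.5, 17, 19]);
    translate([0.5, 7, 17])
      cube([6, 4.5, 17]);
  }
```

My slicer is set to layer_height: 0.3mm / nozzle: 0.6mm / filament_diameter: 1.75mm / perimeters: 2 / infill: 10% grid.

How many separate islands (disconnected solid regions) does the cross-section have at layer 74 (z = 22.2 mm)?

At z = 22.2 mm: the cube is absent (z outside [0, 19]); the cube at (0.5, 7) (footprint 6×4.5) is included at this height; Merging all regions: only the 6×4.5 cube at (0.5, 7) is present, so the union is just that shape — 1 connected region; (whole slice rotated 10° about Z — lengths, areas and connectivity unchanged). Overall, the cross-section is a single solid region. Island count = 1.

1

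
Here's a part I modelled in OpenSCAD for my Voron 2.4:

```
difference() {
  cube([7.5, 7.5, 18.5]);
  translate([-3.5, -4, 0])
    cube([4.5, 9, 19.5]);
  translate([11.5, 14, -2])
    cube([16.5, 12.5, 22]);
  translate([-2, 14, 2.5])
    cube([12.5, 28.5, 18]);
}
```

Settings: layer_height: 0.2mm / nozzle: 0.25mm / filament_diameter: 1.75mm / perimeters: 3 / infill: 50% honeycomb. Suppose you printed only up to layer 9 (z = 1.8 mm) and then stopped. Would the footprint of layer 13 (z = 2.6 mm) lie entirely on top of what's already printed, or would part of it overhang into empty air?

Compare the two slices. At z = 1.8: the cube is present — its section is the full 7.5×7.5 rectangle (area 56.25 mm²); the cube at (-3.5, -4) (footprint 4.5×9) is included at this height (area 40.50 mm²); the cube at (11.5, 14) (footprint 16.5×12.5) is included at this height (area 206.25 mm²); the cube at (-2, 14) is absent (z outside [2.5, 20.5]); After the difference (first − rest): starting from the 7.5×7.5 cube (56.25 mm²), the 4.5×9 cube at (-3.5, -4) partially overlaps it — only the 5.00 mm² overlap (of its 40.50 mm²) is removed, clipping the outline; the 16.5×12.5 cube at (11.5, 14) misses the remaining region (no effect) — area = 51.25 mm². At z = 2.6: the cube (footprint 7.5×7.5) is included at this height (area 56.25 mm²); the cube at (-3.5, -4) (footprint 4.5×9) is included at this height (area 40.50 mm²); the cube at (11.5, 14) (footprint 16.5×12.5) is included at this height (area 206.25 mm²); the cube at (-2, 14) (footprint 12.5×28.5) is included at this height (area 356.25 mm²); After the difference (first − rest): starting from the 7.5×7.5 cube (56.25 mm²), the 4.5×9 cube at (-3.5, -4) partially overlaps it — only the 5.00 mm² overlap (of its 40.50 mm²) is removed, clipping the outline; the 16.5×12.5 cube at (11.5, 14) misses the remaining region (no effect); the 12.5×28.5 cube at (-2, 14) misses the remaining region (no effect) — area = 51.25 mm². Checking containment: the cross-section at z = 2.6 is a subset of the cross-section at z = 1.8.

entirely on top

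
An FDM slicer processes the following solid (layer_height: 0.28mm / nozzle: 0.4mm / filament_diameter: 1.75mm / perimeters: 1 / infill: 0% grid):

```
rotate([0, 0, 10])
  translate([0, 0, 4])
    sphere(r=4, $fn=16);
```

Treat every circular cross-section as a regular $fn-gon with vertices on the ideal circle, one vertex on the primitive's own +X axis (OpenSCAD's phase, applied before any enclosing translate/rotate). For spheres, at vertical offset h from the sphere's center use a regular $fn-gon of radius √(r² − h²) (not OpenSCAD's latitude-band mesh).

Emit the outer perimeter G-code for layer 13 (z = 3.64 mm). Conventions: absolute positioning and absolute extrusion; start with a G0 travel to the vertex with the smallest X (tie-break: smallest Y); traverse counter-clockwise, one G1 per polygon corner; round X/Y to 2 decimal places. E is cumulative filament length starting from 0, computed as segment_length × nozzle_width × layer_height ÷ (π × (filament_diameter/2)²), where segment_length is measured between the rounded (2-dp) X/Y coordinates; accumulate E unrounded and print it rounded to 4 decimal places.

At z = 3.64 mm: the r=4 sphere contributes a regular 16-gon of circumradius √(4²−0.36²) = 3.984; (rotated 10° about Z; rotation is an isometry so areas/perimeters/island counts are preserved). The outline is a single polygon with 16 vertices. Extrusion per mm of travel: 0.4 × 0.28 / (π × 0.875²) = 0.046564. Accumulating E over each segment gives final E = 1.1574.

G0 X-3.92 Y-0.69 Z3.64
G1 X-3.36 Y-2.14 E0.0724
G1 X-2.28 Y-3.26 E0.1448
G1 X-0.86 Y-3.89 E0.2172
G1 X0.69 Y-3.92 E0.2894
G1 X2.14 Y-3.36 E0.3617
G1 X3.26 Y-2.28 E0.4342
G1 X3.89 Y-0.86 E0.5065
G1 X3.92 Y0.69 E0.5787
G1 X3.36 Y2.14 E0.6511
G1 X2.28 Y3.26 E0.7235
G1 X0.86 Y3.89 E0.7959
G1 X-0.69 Y3.92 E0.8681
G1 X-2.14 Y3.36 E0.9404
G1 X-3.26 Y2.28 E1.0129
G1 X-3.89 Y0.86 E1.0852
G1 X-3.92 Y-0.69 E1.1574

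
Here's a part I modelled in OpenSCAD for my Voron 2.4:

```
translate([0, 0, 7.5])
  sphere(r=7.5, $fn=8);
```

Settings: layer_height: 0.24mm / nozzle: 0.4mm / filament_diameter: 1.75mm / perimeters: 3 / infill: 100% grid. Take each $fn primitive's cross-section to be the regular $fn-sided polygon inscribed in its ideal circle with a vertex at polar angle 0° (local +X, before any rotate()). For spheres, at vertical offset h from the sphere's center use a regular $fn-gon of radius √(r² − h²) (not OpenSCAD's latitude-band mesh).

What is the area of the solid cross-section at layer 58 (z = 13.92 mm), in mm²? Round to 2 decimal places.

At z = 13.92 mm: the r=7.5 sphere contributes a regular 8-gon of circumradius √(7.5²−6.42²) = 3.877 (area = (8/2)·3.877²·sin(360°/8) = 42.52 mm²). Overall, the cross-section is a single solid region. Net area = 42.52 mm².

42.52 mm²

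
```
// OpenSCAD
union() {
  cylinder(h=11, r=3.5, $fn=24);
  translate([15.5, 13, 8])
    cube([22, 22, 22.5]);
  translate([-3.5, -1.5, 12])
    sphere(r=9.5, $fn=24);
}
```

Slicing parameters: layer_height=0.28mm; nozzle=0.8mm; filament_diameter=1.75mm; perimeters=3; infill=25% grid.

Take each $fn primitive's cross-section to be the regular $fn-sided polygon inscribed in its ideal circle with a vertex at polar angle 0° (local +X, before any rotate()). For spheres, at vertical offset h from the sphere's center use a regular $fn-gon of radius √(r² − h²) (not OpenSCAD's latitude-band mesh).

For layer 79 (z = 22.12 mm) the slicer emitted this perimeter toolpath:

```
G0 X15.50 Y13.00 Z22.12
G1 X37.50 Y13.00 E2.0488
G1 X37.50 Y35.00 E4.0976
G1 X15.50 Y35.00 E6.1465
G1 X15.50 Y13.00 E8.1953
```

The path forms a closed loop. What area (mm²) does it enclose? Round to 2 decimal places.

Apply the shoelace formula to the sequence of (X, Y) vertices; enclosed area = 484.00 mm².

484.00 mm²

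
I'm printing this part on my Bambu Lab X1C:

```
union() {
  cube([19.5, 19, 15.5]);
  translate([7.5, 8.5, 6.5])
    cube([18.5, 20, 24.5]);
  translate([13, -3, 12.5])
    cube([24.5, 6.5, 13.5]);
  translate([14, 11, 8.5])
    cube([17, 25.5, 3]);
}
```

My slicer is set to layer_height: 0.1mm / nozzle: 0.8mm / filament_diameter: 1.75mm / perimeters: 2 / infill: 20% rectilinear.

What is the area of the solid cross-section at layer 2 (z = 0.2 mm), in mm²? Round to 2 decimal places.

At z = 0.2 mm: the 19.5×19 cube contributes its full rectangle (area 370.50 mm²); the cube at (7.5, 8.5) is absent (z outside [6.5, 31]); the cube at (13, -3) does not reach this height (z outside [12.5, 26]); the cube at (14, 11) is not intersected at this z (z outside [8.5, 11.5]); Taking the union: only the 19.5×19 cube is present, so the union is just that shape — area = 370.50 mm². Overall, the cross-section is a single solid region. Net area = 370.50 mm².

370.50 mm²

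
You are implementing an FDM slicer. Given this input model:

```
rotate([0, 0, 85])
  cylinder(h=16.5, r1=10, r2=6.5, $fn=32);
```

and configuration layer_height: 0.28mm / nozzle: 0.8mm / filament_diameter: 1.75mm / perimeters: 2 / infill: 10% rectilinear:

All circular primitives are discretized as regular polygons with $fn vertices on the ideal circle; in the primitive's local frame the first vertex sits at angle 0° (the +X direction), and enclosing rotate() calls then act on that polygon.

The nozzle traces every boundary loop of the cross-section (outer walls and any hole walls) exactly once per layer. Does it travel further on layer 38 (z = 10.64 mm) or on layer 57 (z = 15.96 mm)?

layer 38 (z = 10.64 mm)

Layer 38 (z = 10.64): the cone: at t=0.645 of its height the radius interpolates to r₁+(r₂−r₁)t = 7.743, giving a regular 32-gon of that circumradius (perimeter = 2·32·7.743·sin(180°/32) = 48.57 mm); (rotated 85° about Z; rotation is an isometry so areas/perimeters/island counts are preserved). So its perimeter = 48.57 mm. Layer 57 (z = 15.96): the cone: at t=0.967 of its height the radius interpolates to r₁+(r₂−r₁)t = 6.615, giving a regular 32-gon of that circumradius (perimeter = 2·32·6.615·sin(180°/32) = 41.49 mm); (rotated 85° about Z; rotation is an isometry so areas/perimeters/island counts are preserved). So its perimeter = 41.49 mm. Layer 38 is larger (48.57 vs 41.49 mm).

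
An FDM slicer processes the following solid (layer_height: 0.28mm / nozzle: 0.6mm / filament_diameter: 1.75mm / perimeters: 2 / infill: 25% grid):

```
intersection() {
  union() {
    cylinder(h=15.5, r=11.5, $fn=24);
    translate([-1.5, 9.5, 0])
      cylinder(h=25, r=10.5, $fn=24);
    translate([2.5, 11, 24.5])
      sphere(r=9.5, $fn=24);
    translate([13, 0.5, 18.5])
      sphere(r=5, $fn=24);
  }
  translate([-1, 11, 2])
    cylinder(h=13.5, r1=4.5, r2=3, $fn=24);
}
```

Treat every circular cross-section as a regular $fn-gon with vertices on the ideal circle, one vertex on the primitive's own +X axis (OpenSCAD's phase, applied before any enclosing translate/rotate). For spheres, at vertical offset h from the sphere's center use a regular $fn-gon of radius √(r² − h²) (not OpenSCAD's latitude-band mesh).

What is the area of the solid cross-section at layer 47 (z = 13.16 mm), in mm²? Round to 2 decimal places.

33.01 mm²

At z = 13.16 mm: the r=11.5 cylinder contributes a regular 24-gon of circumradius 11.5 (area = (24/2)·11.500²·sin(360°/24) = 410.75 mm²); the r=10.5 cylinder at (-1.5, 9.5) contributes a regular 24-gon of circumradius 10.5 (area = (24/2)·10.500²·sin(360°/24) = 342.42 mm²); the sphere at (2.5, 11) does not reach this height (|z−center|=11.340 > r=9.5); the sphere at (13, 0.5) does not reach this height (|z−center|=5.340 > r=5); Taking the union: the regions partially overlap — summed areas 753.16 mm² minus the doubly-counted overlap 171.98 mm² gives 581.18 mm² — area = 581.18 mm²; the cone at (-1, 11) (r1=4.5→r2=3) has section circumradius 3.260 here — a regular 24-gon (area = (24/2)·3.260²·sin(360°/24) = 33.01 mm²); After intersecting: the cone at (-1, 11) lies inside that combined region, so the common part is the cone at (-1, 11) itself — area = 33.01 mm². Overall, the cross-section is a single solid region. Net area = 33.01 mm².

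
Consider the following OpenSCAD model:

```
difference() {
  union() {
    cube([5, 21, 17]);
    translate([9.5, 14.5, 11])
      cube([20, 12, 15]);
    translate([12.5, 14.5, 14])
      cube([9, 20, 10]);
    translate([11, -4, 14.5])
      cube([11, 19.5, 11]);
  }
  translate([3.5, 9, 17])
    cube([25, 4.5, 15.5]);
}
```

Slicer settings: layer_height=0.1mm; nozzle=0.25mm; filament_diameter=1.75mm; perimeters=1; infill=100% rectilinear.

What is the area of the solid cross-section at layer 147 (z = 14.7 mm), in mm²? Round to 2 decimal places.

At z = 14.7 mm: the cube is present — its section is the full 5×21 rectangle (area 105.00 mm²); the cube at (9.5, 14.5) is present — its section is the full 20×12 rectangle (area 240.00 mm²); the cube at (12.5, 14.5) (footprint 9×20) is included at this height (area 180.00 mm²); the cube at (11, -4) is present — its section is the full 11×19.5 rectangle (area 214.50 mm²); Taking the union: the regions partially overlap — summed areas 739.50 mm² minus the doubly-counted overlap 119.00 mm² gives 620.50 mm² — area = 620.50 mm²; the cube at (3.5, 9) is absent (z outside [17, 32.5]); Subtracting the remaining from the first: none of the subtracted shapes is present at this height, so the result so far is unchanged — area = 620.50 mm². Overall, the cross-section has 2 separate islands. Net area = 620.50 mm².

620.50 mm²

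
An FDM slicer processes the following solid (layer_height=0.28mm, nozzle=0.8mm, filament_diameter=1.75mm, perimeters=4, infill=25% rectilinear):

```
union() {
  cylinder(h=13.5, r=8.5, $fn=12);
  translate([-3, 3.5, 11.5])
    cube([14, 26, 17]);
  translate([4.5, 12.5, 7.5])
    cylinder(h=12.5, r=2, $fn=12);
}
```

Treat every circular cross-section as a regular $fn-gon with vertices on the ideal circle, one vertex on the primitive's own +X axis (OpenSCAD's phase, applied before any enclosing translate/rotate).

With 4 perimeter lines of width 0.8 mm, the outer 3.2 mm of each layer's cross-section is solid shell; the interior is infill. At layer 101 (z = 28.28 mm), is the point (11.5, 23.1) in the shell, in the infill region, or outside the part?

At z = 28.28 mm: the cylinder is absent (z outside [0, 13.5]); the cube at (-3, 3.5) (footprint 14×26) is included at this height; the cylinder at (4.5, 12.5) does not reach this height (z outside [7.5, 20]); Combining (union): only the 14×26 cube at (-3, 3.5) is present, so the union is just that shape — 1 connected region. Overall, the cross-section is a single solid region. The nearest boundary edge runs (11.00, 3.50)→(11.00, 29.50); distance from the point to it = 0.50 mm. The point is not inside any of the regions above, so it lies outside the cross-section (0.50 mm from the nearest boundary).

outside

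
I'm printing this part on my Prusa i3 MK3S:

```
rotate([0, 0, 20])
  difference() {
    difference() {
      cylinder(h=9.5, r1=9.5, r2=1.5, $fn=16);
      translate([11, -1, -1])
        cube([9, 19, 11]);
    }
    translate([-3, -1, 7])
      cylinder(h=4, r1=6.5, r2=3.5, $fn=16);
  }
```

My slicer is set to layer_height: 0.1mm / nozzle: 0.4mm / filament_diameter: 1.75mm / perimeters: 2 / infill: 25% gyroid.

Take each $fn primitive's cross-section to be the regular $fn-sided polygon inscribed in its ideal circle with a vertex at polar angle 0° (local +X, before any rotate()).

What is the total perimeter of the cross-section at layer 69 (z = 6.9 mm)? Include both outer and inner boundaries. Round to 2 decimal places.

23.03 mm

At z = 6.9 mm: the cone (r1=9.5→r2=1.5) has section circumradius 3.689 here — a regular 16-gon (perimeter = 2·16·3.689·sin(180°/16) = 23.03 mm); the 9×19 cube at (11, -1) contributes its full rectangle (perimeter 56.00 mm); After the difference (first − rest): starting from the cone, the 9×19 cube at (11, -1) misses the remaining region (no effect) — boundary = 23.03 mm; the cone at (-3, -1) is not intersected at this z (z outside [7, 11]); Subtracting the remaining from the first: none of the subtracted shapes is present at this height, so that combined region is unchanged — boundary = 23.03 mm; (rotated 20° about Z; rotation is an isometry so areas/perimeters/island counts are preserved). Overall, the cross-section is a single solid region. Total boundary length (outer) = 23.03 mm.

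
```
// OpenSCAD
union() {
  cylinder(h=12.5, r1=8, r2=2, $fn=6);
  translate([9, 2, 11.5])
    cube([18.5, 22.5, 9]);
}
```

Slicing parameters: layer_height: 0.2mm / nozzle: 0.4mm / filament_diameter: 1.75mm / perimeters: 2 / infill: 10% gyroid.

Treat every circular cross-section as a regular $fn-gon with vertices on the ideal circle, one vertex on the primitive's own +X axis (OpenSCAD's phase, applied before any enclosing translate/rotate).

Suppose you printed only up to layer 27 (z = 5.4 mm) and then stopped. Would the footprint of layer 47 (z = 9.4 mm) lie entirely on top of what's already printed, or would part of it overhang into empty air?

Compare the two slices. At z = 5.4: the cone (r1=8→r2=2) has section circumradius 5.408 here — a regular 6-gon (area = (6/2)·5.408²·sin(360°/6) = 75.98 mm²); the cube at (9, 2) does not reach this height (z outside [11.5, 20.5]); Taking the union: only the cone is present, so the union is just that shape — area = 75.98 mm². At z = 9.4: the cone (r1=8→r2=2) has section circumradius 3.488 here — a regular 6-gon (area = (6/2)·3.488²·sin(360°/6) = 31.61 mm²); the cube at (9, 2) does not reach this height (z outside [11.5, 20.5]); Taking the union: only the cone is present, so the union is just that shape — area = 31.61 mm². Checking containment: the cross-section at z = 9.4 is a subset of the cross-section at z = 5.4.

entirely on top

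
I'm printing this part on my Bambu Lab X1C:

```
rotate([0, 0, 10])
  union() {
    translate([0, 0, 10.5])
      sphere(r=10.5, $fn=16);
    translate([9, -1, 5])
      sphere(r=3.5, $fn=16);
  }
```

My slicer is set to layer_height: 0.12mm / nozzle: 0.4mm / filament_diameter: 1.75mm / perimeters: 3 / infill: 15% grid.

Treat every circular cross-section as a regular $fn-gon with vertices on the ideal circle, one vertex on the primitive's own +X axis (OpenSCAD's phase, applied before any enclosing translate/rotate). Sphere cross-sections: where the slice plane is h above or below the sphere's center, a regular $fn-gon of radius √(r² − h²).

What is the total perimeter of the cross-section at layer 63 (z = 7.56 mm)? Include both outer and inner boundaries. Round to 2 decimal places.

At z = 7.56 mm: the sphere: section is a regular 16-gon, circumradius = √(r²−h²) = √(10.5²−2.94²) = 10.080 (perimeter = 2·16·10.080·sin(180°/16) = 62.93 mm); the r=3.5 sphere at (9, -1) contributes a regular 16-gon of circumradius √(3.5²−2.56²) = 2.387 (perimeter = 2·16·2.387·sin(180°/16) = 14.90 mm); Merging all regions: the regions partially overlap (shared area 12.46 mm²), so the edge portions inside another operand are dropped and the merged outline is re-measured after clipping — boundary = 64.48 mm; (whole slice rotated 10° about Z — lengths, areas and connectivity unchanged). Overall, the cross-section is a single solid region. Total boundary length (outer) = 64.48 mm.

64.48 mm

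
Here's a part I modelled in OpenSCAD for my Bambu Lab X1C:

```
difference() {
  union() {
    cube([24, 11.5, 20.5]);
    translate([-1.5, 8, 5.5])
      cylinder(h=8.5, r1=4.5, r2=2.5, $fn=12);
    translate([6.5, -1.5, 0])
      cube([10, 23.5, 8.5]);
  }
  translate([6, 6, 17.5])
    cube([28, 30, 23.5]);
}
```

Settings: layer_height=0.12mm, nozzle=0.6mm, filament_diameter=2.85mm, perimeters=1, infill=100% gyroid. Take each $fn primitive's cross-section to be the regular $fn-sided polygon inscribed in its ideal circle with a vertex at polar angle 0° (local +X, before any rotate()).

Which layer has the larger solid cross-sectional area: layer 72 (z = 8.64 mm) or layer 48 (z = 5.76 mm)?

layer 48 (z = 5.76 mm)

Layer 72 (z = 8.64): the cube (footprint 24×11.5) is included at this height (area 276.00 mm²); the cone at (-1.5, 8) contributes a regular 12-gon of circumradius 3.761 (interpolated between r1=4.5 and r2=2.5 at t=0.369) (area = (12/2)·3.761²·sin(360°/12) = 42.44 mm²); the cube at (6.5, -1.5) does not reach this height (z outside [0, 8.5]); Combining (union): the regions partially overlap — summed areas 318.44 mm² minus the doubly-counted overlap 10.54 mm² gives 307.90 mm² — area = 307.90 mm²; the cube at (6, 6) is absent (z outside [17.5, 41]); Taking the first minus the rest: none of the subtracted shapes is present at this height, so that combined region is unchanged — area = 307.90 mm². So its area = 307.90 mm². Layer 48 (z = 5.76): the 24×11.5 cube contributes its full rectangle (area 276.00 mm²); the cone at (-1.5, 8): at t=0.031 of its height the radius interpolates to r₁+(r₂−r₁)t = 4.439, giving a regular 12-gon of that circumradius (area = (12/2)·4.439²·sin(360°/12) = 59.11 mm²); the 10×23.5 cube at (6.5, -1.5) contributes its full rectangle (area 235.00 mm²); Combining (union): the regions partially overlap — summed areas 570.11 mm² minus the doubly-counted overlap 131.47 mm² gives 438.64 mm² — area = 438.64 mm²; the cube at (6, 6) is not intersected at this z (z outside [17.5, 41]); Taking the first minus the rest: none of the subtracted shapes is present at this height, so the result so far is unchanged — area = 438.64 mm². So its area = 438.64 mm². Layer 48 is larger (438.64 vs 307.90 mm²).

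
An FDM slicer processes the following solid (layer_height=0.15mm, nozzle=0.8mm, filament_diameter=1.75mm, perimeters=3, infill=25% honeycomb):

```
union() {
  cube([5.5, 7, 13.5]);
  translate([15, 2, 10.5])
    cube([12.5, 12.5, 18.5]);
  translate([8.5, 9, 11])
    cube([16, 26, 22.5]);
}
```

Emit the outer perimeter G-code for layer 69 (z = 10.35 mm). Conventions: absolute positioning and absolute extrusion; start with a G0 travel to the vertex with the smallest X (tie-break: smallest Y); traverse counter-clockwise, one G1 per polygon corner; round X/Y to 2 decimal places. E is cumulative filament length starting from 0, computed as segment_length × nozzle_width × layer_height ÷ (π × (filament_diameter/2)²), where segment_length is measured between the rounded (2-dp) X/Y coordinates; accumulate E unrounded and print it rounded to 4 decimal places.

G0 X0.00 Y0.00 Z10.35
G1 X5.50 Y0.00 E0.2744
G1 X5.50 Y7.00 E0.6236
G1 X0.00 Y7.00 E0.8980
G1 X0.00 Y0.00 E1.2473

At z = 10.35 mm: the 5.5×7 cube contributes its full rectangle; the cube at (15, 2) is not intersected at this z (z outside [10.5, 29]); the cube at (8.5, 9) is absent (z outside [11, 33.5]); Merging all regions: only the 5.5×7 cube is present, so the union is just that shape — 1 connected region. The outline is a single polygon with 4 vertices. Extrusion per mm of travel: 0.8 × 0.15 / (π × 0.875²) = 0.049890. Accumulating E over each segment gives final E = 1.2473.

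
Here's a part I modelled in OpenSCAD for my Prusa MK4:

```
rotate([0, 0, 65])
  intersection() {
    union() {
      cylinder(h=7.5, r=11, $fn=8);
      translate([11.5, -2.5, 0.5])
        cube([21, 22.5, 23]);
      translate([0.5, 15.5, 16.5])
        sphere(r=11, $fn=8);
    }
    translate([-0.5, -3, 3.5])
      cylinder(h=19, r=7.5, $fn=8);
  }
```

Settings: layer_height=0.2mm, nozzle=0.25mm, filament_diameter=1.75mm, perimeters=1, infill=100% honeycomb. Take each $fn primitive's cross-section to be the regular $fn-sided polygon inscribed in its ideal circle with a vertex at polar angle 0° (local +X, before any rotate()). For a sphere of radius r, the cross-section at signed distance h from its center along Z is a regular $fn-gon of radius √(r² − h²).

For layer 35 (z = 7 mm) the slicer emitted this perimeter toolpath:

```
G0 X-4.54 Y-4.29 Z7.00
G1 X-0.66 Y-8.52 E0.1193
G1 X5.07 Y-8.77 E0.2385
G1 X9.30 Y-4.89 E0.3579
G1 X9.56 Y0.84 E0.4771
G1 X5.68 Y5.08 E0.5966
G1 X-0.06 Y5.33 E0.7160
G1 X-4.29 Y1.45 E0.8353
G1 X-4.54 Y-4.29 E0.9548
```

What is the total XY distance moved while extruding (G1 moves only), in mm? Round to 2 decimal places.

45.93 mm

Sum the Euclidean lengths of each G1 segment: total = 45.93 mm.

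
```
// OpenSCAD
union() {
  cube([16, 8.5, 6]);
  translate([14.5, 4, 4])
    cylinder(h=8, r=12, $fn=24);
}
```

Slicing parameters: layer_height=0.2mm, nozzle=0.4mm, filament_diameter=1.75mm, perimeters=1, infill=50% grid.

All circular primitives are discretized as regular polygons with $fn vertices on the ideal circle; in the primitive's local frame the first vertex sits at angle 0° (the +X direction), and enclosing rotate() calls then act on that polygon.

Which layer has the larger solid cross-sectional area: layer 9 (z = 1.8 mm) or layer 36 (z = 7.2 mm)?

Layer 9 (z = 1.8): the cube is present — its section is the full 16×8.5 rectangle (area 136.00 mm²); the cylinder at (14.5, 4) does not reach this height (z outside [4, 12]); Merging all regions: only the 16×8.5 cube is present, so the union is just that shape — area = 136.00 mm². So its area = 136.00 mm². Layer 36 (z = 7.2): the cube is absent (z outside [0, 6]); the r=12 cylinder at (14.5, 4) gives a regular 24-gon of circumradius 12 (constant along its height) (area = (24/2)·12.000²·sin(360°/24) = 447.24 mm²); Combining (union): only the r=12 cylinder at (14.5, 4) is present, so the union is just that shape — area = 447.24 mm². So its area = 447.24 mm². Layer 36 is larger (447.24 vs 136.00 mm²).

layer 36 (z = 7.2 mm)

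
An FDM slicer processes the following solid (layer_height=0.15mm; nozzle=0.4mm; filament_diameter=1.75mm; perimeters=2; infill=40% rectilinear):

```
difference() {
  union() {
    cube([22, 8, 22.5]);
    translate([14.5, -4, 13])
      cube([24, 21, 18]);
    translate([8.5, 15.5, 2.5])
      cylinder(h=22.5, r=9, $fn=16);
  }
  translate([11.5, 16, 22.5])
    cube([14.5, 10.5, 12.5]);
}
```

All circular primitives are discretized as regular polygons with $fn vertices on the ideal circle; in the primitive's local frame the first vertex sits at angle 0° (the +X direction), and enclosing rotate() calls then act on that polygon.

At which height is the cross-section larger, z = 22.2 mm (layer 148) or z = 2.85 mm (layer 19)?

layer 148 (z = 22.2 mm)

Layer 148 (z = 22.2): the cube (footprint 22×8) is included at this height (area 176.00 mm²); the cube at (14.5, -4) is present — its section is the full 24×21 rectangle (area 504.00 mm²); the r=9 cylinder at (8.5, 15.5) gives a regular 16-gon of circumradius 9 (constant along its height) (area = (16/2)·9.000²·sin(360°/16) = 247.98 mm²); Combining (union): the regions partially overlap — summed areas 927.98 mm² minus the doubly-counted overlap 86.35 mm² gives 841.63 mm² — area = 841.63 mm²; the cube at (11.5, 16) is not intersected at this z (z outside [22.5, 35]); After the difference (first − rest): none of the subtracted shapes is present at this height, so the result so far is unchanged — area = 841.63 mm². So its area = 841.63 mm². Layer 19 (z = 2.85): the cube (footprint 22×8) is included at this height (area 176.00 mm²); the cube at (14.5, -4) does not reach this height (z outside [13, 31]); the cylinder at (8.5, 15.5): section is a regular 16-gon, circumradius r=9 (area = (16/2)·9.000²·sin(360°/16) = 247.98 mm²); Taking the union: the regions partially overlap — summed areas 423.98 mm² minus the doubly-counted overlap 8.97 mm² gives 415.01 mm² — area = 415.01 mm²; the cube at (11.5, 16) is absent (z outside [22.5, 35]); After the difference (first − rest): none of the subtracted shapes is present at this height, so that combined region is unchanged — area = 415.01 mm². So its area = 415.01 mm². Layer 148 is larger (841.63 vs 415.01 mm²).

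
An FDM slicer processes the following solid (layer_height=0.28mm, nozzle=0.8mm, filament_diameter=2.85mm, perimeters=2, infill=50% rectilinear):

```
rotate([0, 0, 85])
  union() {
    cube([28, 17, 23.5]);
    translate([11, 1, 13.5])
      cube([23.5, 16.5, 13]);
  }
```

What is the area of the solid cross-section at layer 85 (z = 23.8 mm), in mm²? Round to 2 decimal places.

387.75 mm²

At z = 23.8 mm: the cube is not intersected at this z (z outside [0, 23.5]); the cube at (11, 1) is present — its section is the full 23.5×16.5 rectangle (area 387.75 mm²); Combining (union): only the 23.5×16.5 cube at (11, 1) is present, so the union is just that shape — area = 387.75 mm²; (rotated 85° about Z; rotation is an isometry so areas/perimeters/island counts are preserved). Overall, the cross-section is a single solid region. Net area = 387.75 mm².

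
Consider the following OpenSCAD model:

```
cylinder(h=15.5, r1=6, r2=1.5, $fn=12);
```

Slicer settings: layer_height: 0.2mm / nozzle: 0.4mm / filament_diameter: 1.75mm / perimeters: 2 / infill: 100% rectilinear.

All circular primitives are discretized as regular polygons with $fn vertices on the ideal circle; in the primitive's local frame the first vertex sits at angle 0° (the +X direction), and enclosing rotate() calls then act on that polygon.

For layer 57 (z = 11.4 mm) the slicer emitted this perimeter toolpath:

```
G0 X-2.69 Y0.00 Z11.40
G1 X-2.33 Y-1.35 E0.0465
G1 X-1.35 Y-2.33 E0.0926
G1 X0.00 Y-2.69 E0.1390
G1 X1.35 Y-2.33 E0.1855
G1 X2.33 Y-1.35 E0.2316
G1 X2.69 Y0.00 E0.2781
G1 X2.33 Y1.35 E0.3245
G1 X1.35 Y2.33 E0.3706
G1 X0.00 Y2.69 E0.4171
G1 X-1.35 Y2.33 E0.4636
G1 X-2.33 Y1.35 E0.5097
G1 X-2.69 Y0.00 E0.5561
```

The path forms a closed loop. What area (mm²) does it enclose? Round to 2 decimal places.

Apply the shoelace formula to the sequence of (X, Y) vertices; enclosed area = 21.74 mm².

21.74 mm²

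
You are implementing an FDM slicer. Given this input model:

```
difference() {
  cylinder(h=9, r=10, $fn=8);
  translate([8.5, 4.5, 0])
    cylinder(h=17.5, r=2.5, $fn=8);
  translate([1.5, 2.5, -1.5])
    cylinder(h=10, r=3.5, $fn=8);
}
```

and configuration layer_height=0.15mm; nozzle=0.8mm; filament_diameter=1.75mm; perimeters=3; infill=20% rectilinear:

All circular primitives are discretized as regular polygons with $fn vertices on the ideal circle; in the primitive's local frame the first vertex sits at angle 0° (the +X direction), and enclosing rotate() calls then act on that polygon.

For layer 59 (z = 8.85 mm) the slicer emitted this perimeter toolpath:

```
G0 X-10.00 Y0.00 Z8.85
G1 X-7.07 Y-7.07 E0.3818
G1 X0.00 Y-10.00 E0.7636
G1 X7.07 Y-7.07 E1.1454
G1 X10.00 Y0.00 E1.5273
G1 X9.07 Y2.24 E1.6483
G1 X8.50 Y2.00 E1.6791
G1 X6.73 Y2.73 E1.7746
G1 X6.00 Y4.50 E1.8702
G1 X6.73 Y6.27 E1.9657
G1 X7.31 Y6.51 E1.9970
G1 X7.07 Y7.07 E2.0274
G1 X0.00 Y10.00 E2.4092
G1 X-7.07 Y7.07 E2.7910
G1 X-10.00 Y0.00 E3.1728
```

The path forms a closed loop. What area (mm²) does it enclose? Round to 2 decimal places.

Apply the shoelace formula to the sequence of (X, Y) vertices; enclosed area = 275.51 mm².

275.51 mm²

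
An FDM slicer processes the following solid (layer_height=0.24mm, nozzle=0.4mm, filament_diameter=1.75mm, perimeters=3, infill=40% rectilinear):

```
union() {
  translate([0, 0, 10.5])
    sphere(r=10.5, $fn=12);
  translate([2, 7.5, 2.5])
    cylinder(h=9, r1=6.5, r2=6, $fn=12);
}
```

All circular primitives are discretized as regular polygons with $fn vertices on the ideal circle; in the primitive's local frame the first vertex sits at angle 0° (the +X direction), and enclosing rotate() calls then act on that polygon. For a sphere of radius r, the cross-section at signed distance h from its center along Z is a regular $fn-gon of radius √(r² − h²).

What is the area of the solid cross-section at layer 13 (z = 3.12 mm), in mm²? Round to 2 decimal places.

246.94 mm²

At z = 3.12 mm: the r=10.5 sphere slices to a regular 12-gon of circumradius 7.469 (√(r²−h²) with h=7.38 from center) (area = (12/2)·7.469²·sin(360°/12) = 167.36 mm²); the cone at (2, 7.5) (r1=6.5→r2=6) has section circumradius 6.466 here — a regular 12-gon (area = (12/2)·6.466²·sin(360°/12) = 125.41 mm²); Combining (union): the regions partially overlap — summed areas 292.77 mm² minus the doubly-counted overlap 45.83 mm² gives 246.94 mm² — area = 246.94 mm². Overall, the cross-section is a single solid region. Net area = 246.94 mm².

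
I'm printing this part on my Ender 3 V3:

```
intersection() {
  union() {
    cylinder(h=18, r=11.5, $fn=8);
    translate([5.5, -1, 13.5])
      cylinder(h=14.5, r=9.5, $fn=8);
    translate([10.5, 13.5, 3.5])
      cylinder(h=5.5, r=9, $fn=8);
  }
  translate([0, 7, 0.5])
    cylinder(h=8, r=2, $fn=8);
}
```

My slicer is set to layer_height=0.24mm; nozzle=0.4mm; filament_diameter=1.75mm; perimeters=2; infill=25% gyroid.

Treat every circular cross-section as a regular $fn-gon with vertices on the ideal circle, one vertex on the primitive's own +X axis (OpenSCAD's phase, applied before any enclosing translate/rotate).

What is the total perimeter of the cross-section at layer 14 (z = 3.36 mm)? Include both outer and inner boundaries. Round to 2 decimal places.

At z = 3.36 mm: the cylinder: section is a regular 8-gon, circumradius r=11.5 (perimeter = 2·8·11.500·sin(180°/8) = 70.41 mm); the cylinder at (5.5, -1) is not intersected at this z (z outside [13.5, 28]); the cylinder at (10.5, 13.5) does not reach this height (z outside [3.5, 9]); Taking the union: only the r=11.5 cylinder is present, so the union is just that shape — boundary = 70.41 mm; the cylinder at (0, 7): section is a regular 8-gon, circumradius r=2 (perimeter = 2·8·2.000·sin(180°/8) = 12.25 mm); After intersecting: the r=2 cylinder at (0, 7) lies inside that combined region, so the common part is the r=2 cylinder at (0, 7) itself — boundary = 12.25 mm. Overall, the cross-section is a single solid region. Total boundary length (outer) = 12.25 mm.

12.25 mm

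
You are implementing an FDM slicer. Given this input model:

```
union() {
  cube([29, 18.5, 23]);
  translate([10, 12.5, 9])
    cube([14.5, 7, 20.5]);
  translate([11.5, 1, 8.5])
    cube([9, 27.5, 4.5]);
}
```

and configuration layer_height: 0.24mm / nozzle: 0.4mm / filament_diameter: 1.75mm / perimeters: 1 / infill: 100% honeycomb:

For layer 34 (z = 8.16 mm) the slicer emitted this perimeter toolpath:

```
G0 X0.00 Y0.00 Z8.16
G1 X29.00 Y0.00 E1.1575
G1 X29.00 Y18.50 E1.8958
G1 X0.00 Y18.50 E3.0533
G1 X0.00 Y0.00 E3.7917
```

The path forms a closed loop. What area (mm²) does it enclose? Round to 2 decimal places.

536.50 mm²

Apply the shoelace formula to the sequence of (X, Y) vertices; enclosed area = 536.50 mm².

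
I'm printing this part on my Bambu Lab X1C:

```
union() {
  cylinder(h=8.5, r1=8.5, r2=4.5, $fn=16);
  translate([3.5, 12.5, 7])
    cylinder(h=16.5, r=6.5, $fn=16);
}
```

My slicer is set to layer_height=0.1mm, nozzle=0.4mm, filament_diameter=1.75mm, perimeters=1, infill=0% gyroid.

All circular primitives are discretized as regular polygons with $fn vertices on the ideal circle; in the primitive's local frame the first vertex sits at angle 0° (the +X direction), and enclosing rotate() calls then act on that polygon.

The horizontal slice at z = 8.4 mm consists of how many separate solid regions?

At z = 8.4 mm: the cone: at t=0.988 of its height the radius interpolates to r₁+(r₂−r₁)t = 4.547, giving a regular 16-gon of that circumradius; the r=6.5 cylinder at (3.5, 12.5) gives a regular 16-gon of circumradius 6.5 (constant along its height); Merging all regions: the 2 present regions are separate (no shared area or edge), so areas and boundary lengths simply add and each stays a separate island — 2 connected regions. The result has 2 disconnected regions.

2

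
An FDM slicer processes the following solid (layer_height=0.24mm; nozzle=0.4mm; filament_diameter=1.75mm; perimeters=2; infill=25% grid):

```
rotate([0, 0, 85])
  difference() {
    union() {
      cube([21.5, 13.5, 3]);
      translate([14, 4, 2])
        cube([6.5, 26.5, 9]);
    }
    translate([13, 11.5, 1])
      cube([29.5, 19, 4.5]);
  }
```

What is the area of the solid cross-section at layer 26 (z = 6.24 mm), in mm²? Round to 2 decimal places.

172.25 mm²

At z = 6.24 mm: the cube is not intersected at this z (z outside [0, 3]); the cube at (14, 4) is present — its section is the full 6.5×26.5 rectangle (area 172.25 mm²); Taking the union: only the 6.5×26.5 cube at (14, 4) is present, so the union is just that shape — area = 172.25 mm²; the cube at (13, 11.5) does not reach this height (z outside [1, 5.5]); Subtracting the remaining from the first: none of the subtracted shapes is present at this height, so the result so far is unchanged — area = 172.25 mm²; (whole slice rotated 85° about Z — lengths, areas and connectivity unchanged). Overall, the cross-section is a single solid region. Net area = 172.25 mm².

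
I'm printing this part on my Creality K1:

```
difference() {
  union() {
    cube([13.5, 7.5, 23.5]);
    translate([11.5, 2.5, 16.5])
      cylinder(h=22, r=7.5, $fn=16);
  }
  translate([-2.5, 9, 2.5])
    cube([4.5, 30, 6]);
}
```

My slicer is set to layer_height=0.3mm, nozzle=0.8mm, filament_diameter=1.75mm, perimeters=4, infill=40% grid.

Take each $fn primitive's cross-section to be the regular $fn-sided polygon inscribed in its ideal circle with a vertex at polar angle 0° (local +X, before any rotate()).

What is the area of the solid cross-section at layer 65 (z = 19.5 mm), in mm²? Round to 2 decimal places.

At z = 19.5 mm: the cube is present — its section is the full 13.5×7.5 rectangle (area 101.25 mm²); the r=7.5 cylinder at (11.5, 2.5) gives a regular 16-gon of circumradius 7.5 (constant along its height) (area = (16/2)·7.500²·sin(360°/16) = 172.21 mm²); Taking the union: the regions partially overlap — summed areas 273.46 mm² minus the doubly-counted overlap 67.08 mm² gives 206.38 mm² — area = 206.38 mm²; the cube at (-2.5, 9) is not intersected at this z (z outside [2.5, 8.5]); Taking the first minus the rest: none of the subtracted shapes is present at this height, so the result so far is unchanged — area = 206.38 mm². Overall, the cross-section is a single solid region. Net area = 206.38 mm².

206.38 mm²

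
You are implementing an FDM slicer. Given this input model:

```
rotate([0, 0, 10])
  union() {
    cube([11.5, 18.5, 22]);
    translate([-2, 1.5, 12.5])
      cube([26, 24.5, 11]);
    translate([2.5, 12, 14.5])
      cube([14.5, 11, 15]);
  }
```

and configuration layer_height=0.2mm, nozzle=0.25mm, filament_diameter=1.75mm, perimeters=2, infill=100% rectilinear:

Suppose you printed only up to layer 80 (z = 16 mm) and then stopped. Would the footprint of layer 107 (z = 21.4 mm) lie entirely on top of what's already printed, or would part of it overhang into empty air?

Compare the two slices. At z = 16: the cube (footprint 11.5×18.5) is included at this height (area 212.75 mm²); the 26×24.5 cube at (-2, 1.5) contributes its full rectangle (area 637.00 mm²); the cube at (2.5, 12) (footprint 14.5×11) is included at this height (area 159.50 mm²); Combining (union): the regions partially overlap — summed areas 1009.25 mm² minus the doubly-counted overlap 355.00 mm² gives 654.25 mm² — area = 654.25 mm²; (rotated 10° about Z; rotation is an isometry so areas/perimeters/island counts are preserved). At z = 21.4: the 11.5×18.5 cube contributes its full rectangle (area 212.75 mm²); the 26×24.5 cube at (-2, 1.5) contributes its full rectangle (area 637.00 mm²); the cube at (2.5, 12) (footprint 14.5×11) is included at this height (area 159.50 mm²); Merging all regions: the regions partially overlap — summed areas 1009.25 mm² minus the doubly-counted overlap 355.00 mm² gives 654.25 mm² — area = 654.25 mm²; (whole slice rotated 10° about Z — lengths, areas and connectivity unchanged). Checking containment: the cross-section at z = 21.4 is a subset of the cross-section at z = 16.

entirely on top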